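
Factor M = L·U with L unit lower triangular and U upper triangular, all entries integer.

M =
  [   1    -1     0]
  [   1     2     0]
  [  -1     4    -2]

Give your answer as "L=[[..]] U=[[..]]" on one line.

L=[[1,0,0],[1,1,0],[-1,1,1]] U=[[1,-1,0],[0,3,0],[0,0,-2]]

  row1 -= 1·row0 → [0,3,0]
  row2 -= -1·row0 → [0,3,-2]
  row2 -= 1·row1 → [0,0,-2]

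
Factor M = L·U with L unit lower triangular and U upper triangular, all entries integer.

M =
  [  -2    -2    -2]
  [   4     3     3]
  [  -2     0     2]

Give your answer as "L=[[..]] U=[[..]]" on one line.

L=[[1,0,0],[-2,1,0],[1,-2,1]] U=[[-2,-2,-2],[0,-1,-1],[0,0,2]]

  row1 -= -2·row0 → [0,-1,-1]
  row2 -= 1·row0 → [0,2,4]
  row2 -= -2·row1 → [0,0,2]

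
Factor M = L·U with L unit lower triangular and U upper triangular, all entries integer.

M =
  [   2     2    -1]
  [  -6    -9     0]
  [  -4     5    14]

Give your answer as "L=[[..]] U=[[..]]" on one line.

  r1 -= -3·r0 → [0,-3,-3]
  r2 -= -2·r0 → [0,9,12]
  r2 -= -3·r1 → [0,0,3]

L=[[1,0,0],[-3,1,0],[-2,-3,1]] U=[[2,2,-1],[0,-3,-3],[0,0,3]]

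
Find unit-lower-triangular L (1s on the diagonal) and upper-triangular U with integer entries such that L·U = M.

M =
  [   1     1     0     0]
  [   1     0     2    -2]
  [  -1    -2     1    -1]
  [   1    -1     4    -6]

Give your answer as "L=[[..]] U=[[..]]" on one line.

  row1 -= 1·row0 → [0,-1,2,-2]
  row2 -= -1·row0 → [0,-1,1,-1]
  row3 -= 1·row0 → [0,-2,4,-6]
  row2 -= 1·row1 → [0,0,-1,1]
  row3 -= 2·row1 → [0,0,0,-2]
  row3 -= 0·row2 → [0,0,0,-2]

L=[[1,0,0,0],[1,1,0,0],[-1,1,1,0],[1,2,0,1]] U=[[1,1,0,0],[0,-1,2,-2],[0,0,-1,1],[0,0,0,-2]]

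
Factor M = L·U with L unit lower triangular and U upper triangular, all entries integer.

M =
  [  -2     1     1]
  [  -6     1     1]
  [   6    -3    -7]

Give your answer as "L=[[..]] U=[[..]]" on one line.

L=[[1,0,0],[3,1,0],[-3,0,1]] U=[[-2,1,1],[0,-2,-2],[0,0,-4]]

  r1 -= 3·r0 → [0,-2,-2]
  r2 -= -3·r0 → [0,0,-4]
  r2 -= 0·r1 → [0,0,-4]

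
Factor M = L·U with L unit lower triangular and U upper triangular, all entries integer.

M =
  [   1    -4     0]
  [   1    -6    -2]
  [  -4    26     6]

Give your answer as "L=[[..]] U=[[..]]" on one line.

L=[[1,0,0],[1,1,0],[-4,-5,1]] U=[[1,-4,0],[0,-2,-2],[0,0,-4]]

  row1 -= 1·row0 → [0,-2,-2]
  row2 -= -4·row0 → [0,10,6]
  row2 -= -5·row1 → [0,0,-4]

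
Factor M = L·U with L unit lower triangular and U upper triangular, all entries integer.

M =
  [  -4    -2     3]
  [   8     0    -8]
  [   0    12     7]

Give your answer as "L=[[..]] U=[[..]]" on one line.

L=[[1,0,0],[-2,1,0],[0,-3,1]] U=[[-4,-2,3],[0,-4,-2],[0,0,1]]

  R1 -= -2·R0 → [0,-4,-2]
  R2 -= 0·R0 → [0,12,7]
  R2 -= -3·R1 → [0,0,1]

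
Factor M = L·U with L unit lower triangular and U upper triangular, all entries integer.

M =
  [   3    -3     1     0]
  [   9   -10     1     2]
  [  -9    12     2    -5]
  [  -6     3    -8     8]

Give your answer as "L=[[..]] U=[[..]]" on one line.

L=[[1,0,0,0],[3,1,0,0],[-3,-3,1,0],[-2,3,0,1]] U=[[3,-3,1,0],[0,-1,-2,2],[0,0,-1,1],[0,0,0,2]]

  R1 -= 3·R0 → [0,-1,-2,2]
  R2 -= -3·R0 → [0,3,5,-5]
  R3 -= -2·R0 → [0,-3,-6,8]
  R2 -= -3·R1 → [0,0,-1,1]
  R3 -= 3·R1 → [0,0,0,2]
  R3 -= 0·R2 → [0,0,0,2]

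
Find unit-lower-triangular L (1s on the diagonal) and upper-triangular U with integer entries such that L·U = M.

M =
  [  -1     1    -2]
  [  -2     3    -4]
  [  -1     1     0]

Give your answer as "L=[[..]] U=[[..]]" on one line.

L=[[1,0,0],[2,1,0],[1,0,1]] U=[[-1,1,-2],[0,1,0],[0,0,2]]

  r1 -= 2·r0 → [0,1,0]
  r2 -= 1·r0 → [0,0,2]
  r2 -= 0·r1 → [0,0,2]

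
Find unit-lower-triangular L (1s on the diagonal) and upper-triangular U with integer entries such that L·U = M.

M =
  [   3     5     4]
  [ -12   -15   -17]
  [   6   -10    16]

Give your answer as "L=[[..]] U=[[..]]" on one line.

L=[[1,0,0],[-4,1,0],[2,-4,1]] U=[[3,5,4],[0,5,-1],[0,0,4]]

  r1 -= -4·r0 → [0,5,-1]
  r2 -= 2·r0 → [0,-20,8]
  r2 -= -4·r1 → [0,0,4]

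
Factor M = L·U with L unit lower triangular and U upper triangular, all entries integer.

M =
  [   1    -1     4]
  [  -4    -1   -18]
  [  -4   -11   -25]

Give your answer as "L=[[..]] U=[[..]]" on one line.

L=[[1,0,0],[-4,1,0],[-4,3,1]] U=[[1,-1,4],[0,-5,-2],[0,0,-3]]

  R1 -= -4·R0 → [0,-5,-2]
  R2 -= -4·R0 → [0,-15,-9]
  R2 -= 3·R1 → [0,0,-3]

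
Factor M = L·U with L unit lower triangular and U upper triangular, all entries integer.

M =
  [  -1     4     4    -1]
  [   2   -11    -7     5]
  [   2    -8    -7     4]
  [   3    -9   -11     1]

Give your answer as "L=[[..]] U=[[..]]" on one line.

L=[[1,0,0,0],[-2,1,0,0],[-2,0,1,0],[-3,-1,2,1]] U=[[-1,4,4,-1],[0,-3,1,3],[0,0,1,2],[0,0,0,-3]]

  R1 -= -2·R0 → [0,-3,1,3]
  R2 -= -2·R0 → [0,0,1,2]
  R3 -= -3·R0 → [0,3,1,-2]
  R2 -= 0·R1 → [0,0,1,2]
  R3 -= -1·R1 → [0,0,2,1]
  R3 -= 2·R2 → [0,0,0,-3]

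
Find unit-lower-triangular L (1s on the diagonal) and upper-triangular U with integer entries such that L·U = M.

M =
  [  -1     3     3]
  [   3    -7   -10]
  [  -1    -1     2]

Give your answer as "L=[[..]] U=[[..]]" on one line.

  r1 -= -3·r0 → [0,2,-1]
  r2 -= 1·r0 → [0,-4,-1]
  r2 -= -2·r1 → [0,0,-3]

L=[[1,0,0],[-3,1,0],[1,-2,1]] U=[[-1,3,3],[0,2,-1],[0,0,-3]]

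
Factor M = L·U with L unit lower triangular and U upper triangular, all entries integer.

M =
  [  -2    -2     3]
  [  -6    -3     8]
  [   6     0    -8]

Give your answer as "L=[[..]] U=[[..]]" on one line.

  R1 -= 3·R0 → [0,3,-1]
  R2 -= -3·R0 → [0,-6,1]
  R2 -= -2·R1 → [0,0,-1]

L=[[1,0,0],[3,1,0],[-3,-2,1]] U=[[-2,-2,3],[0,3,-1],[0,0,-1]]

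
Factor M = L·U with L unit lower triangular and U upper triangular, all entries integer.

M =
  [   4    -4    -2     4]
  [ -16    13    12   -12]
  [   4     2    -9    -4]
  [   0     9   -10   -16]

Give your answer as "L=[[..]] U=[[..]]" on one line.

L=[[1,0,0,0],[-4,1,0,0],[1,-2,1,0],[0,-3,2,1]] U=[[4,-4,-2,4],[0,-3,4,4],[0,0,1,0],[0,0,0,-4]]

  r1 -= -4·r0 → [0,-3,4,4]
  r2 -= 1·r0 → [0,6,-7,-8]
  r3 -= 0·r0 → [0,9,-10,-16]
  r2 -= -2·r1 → [0,0,1,0]
  r3 -= -3·r1 → [0,0,2,-4]
  r3 -= 2·r2 → [0,0,0,-4]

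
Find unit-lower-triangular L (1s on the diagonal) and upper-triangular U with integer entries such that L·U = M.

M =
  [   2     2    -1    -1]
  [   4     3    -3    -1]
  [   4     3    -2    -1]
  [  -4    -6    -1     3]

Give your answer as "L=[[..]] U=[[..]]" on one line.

  R1 -= 2·R0 → [0,-1,-1,1]
  R2 -= 2·R0 → [0,-1,0,1]
  R3 -= -2·R0 → [0,-2,-3,1]
  R2 -= 1·R1 → [0,0,1,0]
  R3 -= 2·R1 → [0,0,-1,-1]
  R3 -= -1·R2 → [0,0,0,-1]

L=[[1,0,0,0],[2,1,0,0],[2,1,1,0],[-2,2,-1,1]] U=[[2,2,-1,-1],[0,-1,-1,1],[0,0,1,0],[0,0,0,-1]]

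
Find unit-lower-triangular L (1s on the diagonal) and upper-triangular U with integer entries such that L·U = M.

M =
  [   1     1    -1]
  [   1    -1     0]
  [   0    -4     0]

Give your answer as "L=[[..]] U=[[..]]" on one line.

  R1 -= 1·R0 → [0,-2,1]
  R2 -= 0·R0 → [0,-4,0]
  R2 -= 2·R1 → [0,0,-2]

L=[[1,0,0],[1,1,0],[0,2,1]] U=[[1,1,-1],[0,-2,1],[0,0,-2]]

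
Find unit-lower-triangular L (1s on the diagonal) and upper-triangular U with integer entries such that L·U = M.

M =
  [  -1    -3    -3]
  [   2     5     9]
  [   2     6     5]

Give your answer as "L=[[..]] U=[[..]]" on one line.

  row1 -= -2·row0 → [0,-1,3]
  row2 -= -2·row0 → [0,0,-1]
  row2 -= 0·row1 → [0,0,-1]

L=[[1,0,0],[-2,1,0],[-2,0,1]] U=[[-1,-3,-3],[0,-1,3],[0,0,-1]]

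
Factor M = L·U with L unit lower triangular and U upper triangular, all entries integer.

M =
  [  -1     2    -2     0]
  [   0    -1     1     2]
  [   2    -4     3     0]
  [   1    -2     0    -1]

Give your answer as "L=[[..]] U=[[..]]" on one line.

L=[[1,0,0,0],[0,1,0,0],[-2,0,1,0],[-1,0,2,1]] U=[[-1,2,-2,0],[0,-1,1,2],[0,0,-1,0],[0,0,0,-1]]

  r1 -= 0·r0 → [0,-1,1,2]
  r2 -= -2·r0 → [0,0,-1,0]
  r3 -= -1·r0 → [0,0,-2,-1]
  r2 -= 0·r1 → [0,0,-1,0]
  r3 -= 0·r1 → [0,0,-2,-1]
  r3 -= 2·r2 → [0,0,0,-1]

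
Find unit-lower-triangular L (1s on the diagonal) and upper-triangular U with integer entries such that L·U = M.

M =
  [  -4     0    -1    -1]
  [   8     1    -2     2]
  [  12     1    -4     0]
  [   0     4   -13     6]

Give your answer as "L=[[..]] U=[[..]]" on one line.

L=[[1,0,0,0],[-2,1,0,0],[-3,1,1,0],[0,4,-1,1]] U=[[-4,0,-1,-1],[0,1,-4,0],[0,0,-3,-3],[0,0,0,3]]

  r1 -= -2·r0 → [0,1,-4,0]
  r2 -= -3·r0 → [0,1,-7,-3]
  r3 -= 0·r0 → [0,4,-13,6]
  r2 -= 1·r1 → [0,0,-3,-3]
  r3 -= 4·r1 → [0,0,3,6]
  r3 -= -1·r2 → [0,0,0,3]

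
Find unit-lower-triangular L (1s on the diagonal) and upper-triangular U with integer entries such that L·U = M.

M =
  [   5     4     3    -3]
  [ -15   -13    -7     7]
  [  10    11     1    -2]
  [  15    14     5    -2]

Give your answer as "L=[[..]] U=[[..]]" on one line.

  r1 -= -3·r0 → [0,-1,2,-2]
  r2 -= 2·r0 → [0,3,-5,4]
  r3 -= 3·r0 → [0,2,-4,7]
  r2 -= -3·r1 → [0,0,1,-2]
  r3 -= -2·r1 → [0,0,0,3]
  r3 -= 0·r2 → [0,0,0,3]

L=[[1,0,0,0],[-3,1,0,0],[2,-3,1,0],[3,-2,0,1]] U=[[5,4,3,-3],[0,-1,2,-2],[0,0,1,-2],[0,0,0,3]]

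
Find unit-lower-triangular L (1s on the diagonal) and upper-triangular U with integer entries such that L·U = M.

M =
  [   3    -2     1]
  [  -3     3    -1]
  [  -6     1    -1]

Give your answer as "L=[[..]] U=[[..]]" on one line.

L=[[1,0,0],[-1,1,0],[-2,-3,1]] U=[[3,-2,1],[0,1,0],[0,0,1]]

  R1 -= -1·R0 → [0,1,0]
  R2 -= -2·R0 → [0,-3,1]
  R2 -= -3·R1 → [0,0,1]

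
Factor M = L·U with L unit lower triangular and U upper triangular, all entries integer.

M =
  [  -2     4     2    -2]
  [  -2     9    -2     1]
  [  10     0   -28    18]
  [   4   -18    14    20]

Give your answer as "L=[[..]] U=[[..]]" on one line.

  r1 -= 1·r0 → [0,5,-4,3]
  r2 -= -5·r0 → [0,20,-18,8]
  r3 -= -2·r0 → [0,-10,18,16]
  r2 -= 4·r1 → [0,0,-2,-4]
  r3 -= -2·r1 → [0,0,10,22]
  r3 -= -5·r2 → [0,0,0,2]

L=[[1,0,0,0],[1,1,0,0],[-5,4,1,0],[-2,-2,-5,1]] U=[[-2,4,2,-2],[0,5,-4,3],[0,0,-2,-4],[0,0,0,2]]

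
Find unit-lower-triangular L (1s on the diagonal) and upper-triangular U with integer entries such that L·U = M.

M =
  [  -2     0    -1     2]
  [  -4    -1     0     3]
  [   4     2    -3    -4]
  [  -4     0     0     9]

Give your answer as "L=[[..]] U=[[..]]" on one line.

  R1 -= 2·R0 → [0,-1,2,-1]
  R2 -= -2·R0 → [0,2,-5,0]
  R3 -= 2·R0 → [0,0,2,5]
  R2 -= -2·R1 → [0,0,-1,-2]
  R3 -= 0·R1 → [0,0,2,5]
  R3 -= -2·R2 → [0,0,0,1]

L=[[1,0,0,0],[2,1,0,0],[-2,-2,1,0],[2,0,-2,1]] U=[[-2,0,-1,2],[0,-1,2,-1],[0,0,-1,-2],[0,0,0,1]]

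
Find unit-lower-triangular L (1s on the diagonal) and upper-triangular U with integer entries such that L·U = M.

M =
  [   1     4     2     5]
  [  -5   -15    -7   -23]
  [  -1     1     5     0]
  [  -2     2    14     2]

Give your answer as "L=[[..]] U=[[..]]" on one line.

  row1 -= -5·row0 → [0,5,3,2]
  row2 -= -1·row0 → [0,5,7,5]
  row3 -= -2·row0 → [0,10,18,12]
  row2 -= 1·row1 → [0,0,4,3]
  row3 -= 2·row1 → [0,0,12,8]
  row3 -= 3·row2 → [0,0,0,-1]

L=[[1,0,0,0],[-5,1,0,0],[-1,1,1,0],[-2,2,3,1]] U=[[1,4,2,5],[0,5,3,2],[0,0,4,3],[0,0,0,-1]]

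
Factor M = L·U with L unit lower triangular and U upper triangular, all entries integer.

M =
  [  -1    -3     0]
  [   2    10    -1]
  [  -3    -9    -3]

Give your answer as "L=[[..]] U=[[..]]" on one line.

  row1 -= -2·row0 → [0,4,-1]
  row2 -= 3·row0 → [0,0,-3]
  row2 -= 0·row1 → [0,0,-3]

L=[[1,0,0],[-2,1,0],[3,0,1]] U=[[-1,-3,0],[0,4,-1],[0,0,-3]]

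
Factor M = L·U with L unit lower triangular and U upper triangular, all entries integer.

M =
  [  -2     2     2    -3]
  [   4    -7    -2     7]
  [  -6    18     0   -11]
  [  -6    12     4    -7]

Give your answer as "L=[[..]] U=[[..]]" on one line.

L=[[1,0,0,0],[-2,1,0,0],[3,-4,1,0],[3,-2,1,1]] U=[[-2,2,2,-3],[0,-3,2,1],[0,0,2,2],[0,0,0,2]]

  r1 -= -2·r0 → [0,-3,2,1]
  r2 -= 3·r0 → [0,12,-6,-2]
  r3 -= 3·r0 → [0,6,-2,2]
  r2 -= -4·r1 → [0,0,2,2]
  r3 -= -2·r1 → [0,0,2,4]
  r3 -= 1·r2 → [0,0,0,2]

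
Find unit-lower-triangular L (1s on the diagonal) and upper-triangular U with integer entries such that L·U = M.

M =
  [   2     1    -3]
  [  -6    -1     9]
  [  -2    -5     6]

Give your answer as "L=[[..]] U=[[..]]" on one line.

L=[[1,0,0],[-3,1,0],[-1,-2,1]] U=[[2,1,-3],[0,2,0],[0,0,3]]

  r1 -= -3·r0 → [0,2,0]
  r2 -= -1·r0 → [0,-4,3]
  r2 -= -2·r1 → [0,0,3]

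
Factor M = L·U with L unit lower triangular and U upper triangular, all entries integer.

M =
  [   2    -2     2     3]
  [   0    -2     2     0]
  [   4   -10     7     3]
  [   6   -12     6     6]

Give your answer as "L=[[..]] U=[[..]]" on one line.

L=[[1,0,0,0],[0,1,0,0],[2,3,1,0],[3,3,2,1]] U=[[2,-2,2,3],[0,-2,2,0],[0,0,-3,-3],[0,0,0,3]]

  R1 -= 0·R0 → [0,-2,2,0]
  R2 -= 2·R0 → [0,-6,3,-3]
  R3 -= 3·R0 → [0,-6,0,-3]
  R2 -= 3·R1 → [0,0,-3,-3]
  R3 -= 3·R1 → [0,0,-6,-3]
  R3 -= 2·R2 → [0,0,0,3]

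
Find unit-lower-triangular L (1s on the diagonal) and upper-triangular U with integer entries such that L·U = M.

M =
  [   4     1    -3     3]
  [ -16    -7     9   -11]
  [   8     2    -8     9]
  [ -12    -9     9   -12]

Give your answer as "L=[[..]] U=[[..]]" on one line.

  R1 -= -4·R0 → [0,-3,-3,1]
  R2 -= 2·R0 → [0,0,-2,3]
  R3 -= -3·R0 → [0,-6,0,-3]
  R2 -= 0·R1 → [0,0,-2,3]
  R3 -= 2·R1 → [0,0,6,-5]
  R3 -= -3·R2 → [0,0,0,4]

L=[[1,0,0,0],[-4,1,0,0],[2,0,1,0],[-3,2,-3,1]] U=[[4,1,-3,3],[0,-3,-3,1],[0,0,-2,3],[0,0,0,4]]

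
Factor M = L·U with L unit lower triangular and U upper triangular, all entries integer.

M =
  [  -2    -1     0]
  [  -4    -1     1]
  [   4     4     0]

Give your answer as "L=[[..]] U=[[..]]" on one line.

  row1 -= 2·row0 → [0,1,1]
  row2 -= -2·row0 → [0,2,0]
  row2 -= 2·row1 → [0,0,-2]

L=[[1,0,0],[2,1,0],[-2,2,1]] U=[[-2,-1,0],[0,1,1],[0,0,-2]]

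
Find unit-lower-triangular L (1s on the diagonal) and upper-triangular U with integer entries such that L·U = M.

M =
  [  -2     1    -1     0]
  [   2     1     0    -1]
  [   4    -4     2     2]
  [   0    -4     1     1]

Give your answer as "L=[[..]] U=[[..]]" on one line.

L=[[1,0,0,0],[-1,1,0,0],[-2,-1,1,0],[0,-2,1,1]] U=[[-2,1,-1,0],[0,2,-1,-1],[0,0,-1,1],[0,0,0,-2]]

  r1 -= -1·r0 → [0,2,-1,-1]
  r2 -= -2·r0 → [0,-2,0,2]
  r3 -= 0·r0 → [0,-4,1,1]
  r2 -= -1·r1 → [0,0,-1,1]
  r3 -= -2·r1 → [0,0,-1,-1]
  r3 -= 1·r2 → [0,0,0,-2]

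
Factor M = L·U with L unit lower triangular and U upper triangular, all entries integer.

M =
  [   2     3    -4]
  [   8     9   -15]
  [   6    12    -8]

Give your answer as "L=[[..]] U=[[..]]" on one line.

  R1 -= 4·R0 → [0,-3,1]
  R2 -= 3·R0 → [0,3,4]
  R2 -= -1·R1 → [0,0,5]

L=[[1,0,0],[4,1,0],[3,-1,1]] U=[[2,3,-4],[0,-3,1],[0,0,5]]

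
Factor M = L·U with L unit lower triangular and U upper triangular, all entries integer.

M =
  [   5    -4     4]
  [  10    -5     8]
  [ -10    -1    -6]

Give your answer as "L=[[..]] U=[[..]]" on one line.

L=[[1,0,0],[2,1,0],[-2,-3,1]] U=[[5,-4,4],[0,3,0],[0,0,2]]

  row1 -= 2·row0 → [0,3,0]
  row2 -= -2·row0 → [0,-9,2]
  row2 -= -3·row1 → [0,0,2]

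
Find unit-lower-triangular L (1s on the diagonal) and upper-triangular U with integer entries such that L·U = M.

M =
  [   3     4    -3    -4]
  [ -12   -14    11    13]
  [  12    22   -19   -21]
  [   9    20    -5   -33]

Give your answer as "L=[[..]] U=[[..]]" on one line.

  r1 -= -4·r0 → [0,2,-1,-3]
  r2 -= 4·r0 → [0,6,-7,-5]
  r3 -= 3·r0 → [0,8,4,-21]
  r2 -= 3·r1 → [0,0,-4,4]
  r3 -= 4·r1 → [0,0,8,-9]
  r3 -= -2·r2 → [0,0,0,-1]

L=[[1,0,0,0],[-4,1,0,0],[4,3,1,0],[3,4,-2,1]] U=[[3,4,-3,-4],[0,2,-1,-3],[0,0,-4,4],[0,0,0,-1]]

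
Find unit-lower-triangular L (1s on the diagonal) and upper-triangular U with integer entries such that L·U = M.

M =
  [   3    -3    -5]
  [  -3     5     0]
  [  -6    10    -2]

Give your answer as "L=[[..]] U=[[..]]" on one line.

  row1 -= -1·row0 → [0,2,-5]
  row2 -= -2·row0 → [0,4,-12]
  row2 -= 2·row1 → [0,0,-2]

L=[[1,0,0],[-1,1,0],[-2,2,1]] U=[[3,-3,-5],[0,2,-5],[0,0,-2]]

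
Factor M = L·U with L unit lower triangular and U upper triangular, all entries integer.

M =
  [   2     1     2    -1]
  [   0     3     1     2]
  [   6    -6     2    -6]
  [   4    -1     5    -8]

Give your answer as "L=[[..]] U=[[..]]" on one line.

L=[[1,0,0,0],[0,1,0,0],[3,-3,1,0],[2,-1,-2,1]] U=[[2,1,2,-1],[0,3,1,2],[0,0,-1,3],[0,0,0,2]]

  row1 -= 0·row0 → [0,3,1,2]
  row2 -= 3·row0 → [0,-9,-4,-3]
  row3 -= 2·row0 → [0,-3,1,-6]
  row2 -= -3·row1 → [0,0,-1,3]
  row3 -= -1·row1 → [0,0,2,-4]
  row3 -= -2·row2 → [0,0,0,2]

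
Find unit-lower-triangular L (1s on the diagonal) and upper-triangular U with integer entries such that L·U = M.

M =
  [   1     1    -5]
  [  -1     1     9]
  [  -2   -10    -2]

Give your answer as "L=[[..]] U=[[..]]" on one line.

  R1 -= -1·R0 → [0,2,4]
  R2 -= -2·R0 → [0,-8,-12]
  R2 -= -4·R1 → [0,0,4]

L=[[1,0,0],[-1,1,0],[-2,-4,1]] U=[[1,1,-5],[0,2,4],[0,0,4]]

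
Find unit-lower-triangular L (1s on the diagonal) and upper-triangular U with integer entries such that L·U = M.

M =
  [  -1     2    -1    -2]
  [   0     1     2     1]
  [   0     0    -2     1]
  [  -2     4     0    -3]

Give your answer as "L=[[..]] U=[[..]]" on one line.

L=[[1,0,0,0],[0,1,0,0],[0,0,1,0],[2,0,-1,1]] U=[[-1,2,-1,-2],[0,1,2,1],[0,0,-2,1],[0,0,0,2]]

  r1 -= 0·r0 → [0,1,2,1]
  r2 -= 0·r0 → [0,0,-2,1]
  r3 -= 2·r0 → [0,0,2,1]
  r2 -= 0·r1 → [0,0,-2,1]
  r3 -= 0·r1 → [0,0,2,1]
  r3 -= -1·r2 → [0,0,0,2]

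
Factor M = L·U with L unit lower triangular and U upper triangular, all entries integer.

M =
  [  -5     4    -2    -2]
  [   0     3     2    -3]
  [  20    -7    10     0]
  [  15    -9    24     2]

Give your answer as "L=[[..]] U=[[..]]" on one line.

L=[[1,0,0,0],[0,1,0,0],[-4,3,1,0],[-3,1,-4,1]] U=[[-5,4,-2,-2],[0,3,2,-3],[0,0,-4,1],[0,0,0,3]]

  row1 -= 0·row0 → [0,3,2,-3]
  row2 -= -4·row0 → [0,9,2,-8]
  row3 -= -3·row0 → [0,3,18,-4]
  row2 -= 3·row1 → [0,0,-4,1]
  row3 -= 1·row1 → [0,0,16,-1]
  row3 -= -4·row2 → [0,0,0,3]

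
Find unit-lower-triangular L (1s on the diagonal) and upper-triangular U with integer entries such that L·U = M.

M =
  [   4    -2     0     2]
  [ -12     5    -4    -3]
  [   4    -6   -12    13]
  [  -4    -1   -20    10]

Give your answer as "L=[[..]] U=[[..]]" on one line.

L=[[1,0,0,0],[-3,1,0,0],[1,4,1,0],[-1,3,-2,1]] U=[[4,-2,0,2],[0,-1,-4,3],[0,0,4,-1],[0,0,0,1]]

  row1 -= -3·row0 → [0,-1,-4,3]
  row2 -= 1·row0 → [0,-4,-12,11]
  row3 -= -1·row0 → [0,-3,-20,12]
  row2 -= 4·row1 → [0,0,4,-1]
  row3 -= 3·row1 → [0,0,-8,3]
  row3 -= -2·row2 → [0,0,0,1]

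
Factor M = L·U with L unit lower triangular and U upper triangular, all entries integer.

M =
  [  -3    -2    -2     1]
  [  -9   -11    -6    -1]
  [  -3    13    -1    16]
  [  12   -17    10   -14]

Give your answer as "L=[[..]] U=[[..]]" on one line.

  r1 -= 3·r0 → [0,-5,0,-4]
  r2 -= 1·r0 → [0,15,1,15]
  r3 -= -4·r0 → [0,-25,2,-10]
  r2 -= -3·r1 → [0,0,1,3]
  r3 -= 5·r1 → [0,0,2,10]
  r3 -= 2·r2 → [0,0,0,4]

L=[[1,0,0,0],[3,1,0,0],[1,-3,1,0],[-4,5,2,1]] U=[[-3,-2,-2,1],[0,-5,0,-4],[0,0,1,3],[0,0,0,4]]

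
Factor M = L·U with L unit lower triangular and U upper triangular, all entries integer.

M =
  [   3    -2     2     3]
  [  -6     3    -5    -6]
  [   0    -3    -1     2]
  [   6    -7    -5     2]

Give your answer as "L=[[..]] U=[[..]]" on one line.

  row1 -= -2·row0 → [0,-1,-1,0]
  row2 -= 0·row0 → [0,-3,-1,2]
  row3 -= 2·row0 → [0,-3,-9,-4]
  row2 -= 3·row1 → [0,0,2,2]
  row3 -= 3·row1 → [0,0,-6,-4]
  row3 -= -3·row2 → [0,0,0,2]

L=[[1,0,0,0],[-2,1,0,0],[0,3,1,0],[2,3,-3,1]] U=[[3,-2,2,3],[0,-1,-1,0],[0,0,2,2],[0,0,0,2]]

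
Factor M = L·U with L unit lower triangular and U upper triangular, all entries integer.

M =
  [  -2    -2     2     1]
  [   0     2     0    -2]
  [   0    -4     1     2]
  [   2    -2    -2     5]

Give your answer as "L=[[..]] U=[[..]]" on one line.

  r1 -= 0·r0 → [0,2,0,-2]
  r2 -= 0·r0 → [0,-4,1,2]
  r3 -= -1·r0 → [0,-4,0,6]
  r2 -= -2·r1 → [0,0,1,-2]
  r3 -= -2·r1 → [0,0,0,2]
  r3 -= 0·r2 → [0,0,0,2]

L=[[1,0,0,0],[0,1,0,0],[0,-2,1,0],[-1,-2,0,1]] U=[[-2,-2,2,1],[0,2,0,-2],[0,0,1,-2],[0,0,0,2]]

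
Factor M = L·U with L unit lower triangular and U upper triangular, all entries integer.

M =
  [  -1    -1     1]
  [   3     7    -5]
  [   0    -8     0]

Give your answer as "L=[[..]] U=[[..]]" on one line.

  R1 -= -3·R0 → [0,4,-2]
  R2 -= 0·R0 → [0,-8,0]
  R2 -= -2·R1 → [0,0,-4]

L=[[1,0,0],[-3,1,0],[0,-2,1]] U=[[-1,-1,1],[0,4,-2],[0,0,-4]]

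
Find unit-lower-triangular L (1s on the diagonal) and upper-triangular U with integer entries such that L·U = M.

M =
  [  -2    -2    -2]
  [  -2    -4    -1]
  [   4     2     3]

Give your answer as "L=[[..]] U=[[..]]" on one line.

L=[[1,0,0],[1,1,0],[-2,1,1]] U=[[-2,-2,-2],[0,-2,1],[0,0,-2]]

  row1 -= 1·row0 → [0,-2,1]
  row2 -= -2·row0 → [0,-2,-1]
  row2 -= 1·row1 → [0,0,-2]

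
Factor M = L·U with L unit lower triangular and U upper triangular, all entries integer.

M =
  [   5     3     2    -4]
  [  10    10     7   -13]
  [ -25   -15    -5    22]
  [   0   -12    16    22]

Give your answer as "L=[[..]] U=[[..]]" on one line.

L=[[1,0,0,0],[2,1,0,0],[-5,0,1,0],[0,-3,5,1]] U=[[5,3,2,-4],[0,4,3,-5],[0,0,5,2],[0,0,0,-3]]

  R1 -= 2·R0 → [0,4,3,-5]
  R2 -= -5·R0 → [0,0,5,2]
  R3 -= 0·R0 → [0,-12,16,22]
  R2 -= 0·R1 → [0,0,5,2]
  R3 -= -3·R1 → [0,0,25,7]
  R3 -= 5·R2 → [0,0,0,-3]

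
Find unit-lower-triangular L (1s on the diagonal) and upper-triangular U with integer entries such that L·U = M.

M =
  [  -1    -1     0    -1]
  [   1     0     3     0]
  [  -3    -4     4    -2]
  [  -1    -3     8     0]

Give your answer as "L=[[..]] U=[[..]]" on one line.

  r1 -= -1·r0 → [0,-1,3,-1]
  r2 -= 3·r0 → [0,-1,4,1]
  r3 -= 1·r0 → [0,-2,8,1]
  r2 -= 1·r1 → [0,0,1,2]
  r3 -= 2·r1 → [0,0,2,3]
  r3 -= 2·r2 → [0,0,0,-1]

L=[[1,0,0,0],[-1,1,0,0],[3,1,1,0],[1,2,2,1]] U=[[-1,-1,0,-1],[0,-1,3,-1],[0,0,1,2],[0,0,0,-1]]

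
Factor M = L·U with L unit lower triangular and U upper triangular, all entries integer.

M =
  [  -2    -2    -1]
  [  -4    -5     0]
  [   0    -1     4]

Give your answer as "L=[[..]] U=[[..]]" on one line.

  R1 -= 2·R0 → [0,-1,2]
  R2 -= 0·R0 → [0,-1,4]
  R2 -= 1·R1 → [0,0,2]

L=[[1,0,0],[2,1,0],[0,1,1]] U=[[-2,-2,-1],[0,-1,2],[0,0,2]]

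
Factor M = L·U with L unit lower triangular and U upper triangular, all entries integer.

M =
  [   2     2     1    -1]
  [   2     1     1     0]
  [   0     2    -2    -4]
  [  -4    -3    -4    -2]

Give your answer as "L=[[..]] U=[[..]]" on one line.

L=[[1,0,0,0],[1,1,0,0],[0,-2,1,0],[-2,-1,1,1]] U=[[2,2,1,-1],[0,-1,0,1],[0,0,-2,-2],[0,0,0,-1]]

  r1 -= 1·r0 → [0,-1,0,1]
  r2 -= 0·r0 → [0,2,-2,-4]
  r3 -= -2·r0 → [0,1,-2,-4]
  r2 -= -2·r1 → [0,0,-2,-2]
  r3 -= -1·r1 → [0,0,-2,-3]
  r3 -= 1·r2 → [0,0,0,-1]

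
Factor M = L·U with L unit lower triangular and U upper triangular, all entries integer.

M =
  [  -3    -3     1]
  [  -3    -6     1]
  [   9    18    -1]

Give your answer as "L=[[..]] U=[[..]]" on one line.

L=[[1,0,0],[1,1,0],[-3,-3,1]] U=[[-3,-3,1],[0,-3,0],[0,0,2]]

  r1 -= 1·r0 → [0,-3,0]
  r2 -= -3·r0 → [0,9,2]
  r2 -= -3·r1 → [0,0,2]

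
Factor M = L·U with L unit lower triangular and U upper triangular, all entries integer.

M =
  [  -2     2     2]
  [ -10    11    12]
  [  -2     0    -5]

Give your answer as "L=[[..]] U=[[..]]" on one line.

  R1 -= 5·R0 → [0,1,2]
  R2 -= 1·R0 → [0,-2,-7]
  R2 -= -2·R1 → [0,0,-3]

L=[[1,0,0],[5,1,0],[1,-2,1]] U=[[-2,2,2],[0,1,2],[0,0,-3]]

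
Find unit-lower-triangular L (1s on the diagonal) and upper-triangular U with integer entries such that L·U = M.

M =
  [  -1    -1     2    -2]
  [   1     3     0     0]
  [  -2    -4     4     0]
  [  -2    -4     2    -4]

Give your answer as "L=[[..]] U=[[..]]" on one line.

  r1 -= -1·r0 → [0,2,2,-2]
  r2 -= 2·r0 → [0,-2,0,4]
  r3 -= 2·r0 → [0,-2,-2,0]
  r2 -= -1·r1 → [0,0,2,2]
  r3 -= -1·r1 → [0,0,0,-2]
  r3 -= 0·r2 → [0,0,0,-2]

L=[[1,0,0,0],[-1,1,0,0],[2,-1,1,0],[2,-1,0,1]] U=[[-1,-1,2,-2],[0,2,2,-2],[0,0,2,2],[0,0,0,-2]]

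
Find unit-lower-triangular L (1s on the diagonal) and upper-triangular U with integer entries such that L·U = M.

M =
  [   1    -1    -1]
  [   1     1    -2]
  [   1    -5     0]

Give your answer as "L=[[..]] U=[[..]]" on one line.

  R1 -= 1·R0 → [0,2,-1]
  R2 -= 1·R0 → [0,-4,1]
  R2 -= -2·R1 → [0,0,-1]

L=[[1,0,0],[1,1,0],[1,-2,1]] U=[[1,-1,-1],[0,2,-1],[0,0,-1]]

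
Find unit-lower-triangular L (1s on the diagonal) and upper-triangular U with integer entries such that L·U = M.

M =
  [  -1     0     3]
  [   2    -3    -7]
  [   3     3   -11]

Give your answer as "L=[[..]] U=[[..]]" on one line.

  row1 -= -2·row0 → [0,-3,-1]
  row2 -= -3·row0 → [0,3,-2]
  row2 -= -1·row1 → [0,0,-3]

L=[[1,0,0],[-2,1,0],[-3,-1,1]] U=[[-1,0,3],[0,-3,-1],[0,0,-3]]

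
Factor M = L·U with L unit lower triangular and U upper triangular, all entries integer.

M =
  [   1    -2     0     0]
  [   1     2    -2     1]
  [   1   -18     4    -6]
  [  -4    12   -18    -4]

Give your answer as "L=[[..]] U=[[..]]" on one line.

L=[[1,0,0,0],[1,1,0,0],[1,-4,1,0],[-4,1,4,1]] U=[[1,-2,0,0],[0,4,-2,1],[0,0,-4,-2],[0,0,0,3]]

  R1 -= 1·R0 → [0,4,-2,1]
  R2 -= 1·R0 → [0,-16,4,-6]
  R3 -= -4·R0 → [0,4,-18,-4]
  R2 -= -4·R1 → [0,0,-4,-2]
  R3 -= 1·R1 → [0,0,-16,-5]
  R3 -= 4·R2 → [0,0,0,3]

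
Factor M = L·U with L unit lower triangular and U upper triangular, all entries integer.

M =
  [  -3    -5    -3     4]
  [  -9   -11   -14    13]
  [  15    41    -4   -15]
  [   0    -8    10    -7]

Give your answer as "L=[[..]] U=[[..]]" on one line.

  r1 -= 3·r0 → [0,4,-5,1]
  r2 -= -5·r0 → [0,16,-19,5]
  r3 -= 0·r0 → [0,-8,10,-7]
  r2 -= 4·r1 → [0,0,1,1]
  r3 -= -2·r1 → [0,0,0,-5]
  r3 -= 0·r2 → [0,0,0,-5]

L=[[1,0,0,0],[3,1,0,0],[-5,4,1,0],[0,-2,0,1]] U=[[-3,-5,-3,4],[0,4,-5,1],[0,0,1,1],[0,0,0,-5]]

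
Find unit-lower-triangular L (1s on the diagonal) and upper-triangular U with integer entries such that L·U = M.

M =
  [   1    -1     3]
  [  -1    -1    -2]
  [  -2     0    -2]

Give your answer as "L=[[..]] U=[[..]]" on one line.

L=[[1,0,0],[-1,1,0],[-2,1,1]] U=[[1,-1,3],[0,-2,1],[0,0,3]]

  row1 -= -1·row0 → [0,-2,1]
  row2 -= -2·row0 → [0,-2,4]
  row2 -= 1·row1 → [0,0,3]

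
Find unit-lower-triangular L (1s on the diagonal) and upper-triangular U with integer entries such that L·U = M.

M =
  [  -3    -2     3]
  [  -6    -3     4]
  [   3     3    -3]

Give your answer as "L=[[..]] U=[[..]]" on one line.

L=[[1,0,0],[2,1,0],[-1,1,1]] U=[[-3,-2,3],[0,1,-2],[0,0,2]]

  r1 -= 2·r0 → [0,1,-2]
  r2 -= -1·r0 → [0,1,0]
  r2 -= 1·r1 → [0,0,2]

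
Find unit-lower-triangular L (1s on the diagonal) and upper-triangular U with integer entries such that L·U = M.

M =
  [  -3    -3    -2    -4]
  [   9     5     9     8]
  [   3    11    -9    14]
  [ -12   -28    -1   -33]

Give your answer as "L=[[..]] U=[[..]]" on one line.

  R1 -= -3·R0 → [0,-4,3,-4]
  R2 -= -1·R0 → [0,8,-11,10]
  R3 -= 4·R0 → [0,-16,7,-17]
  R2 -= -2·R1 → [0,0,-5,2]
  R3 -= 4·R1 → [0,0,-5,-1]
  R3 -= 1·R2 → [0,0,0,-3]

L=[[1,0,0,0],[-3,1,0,0],[-1,-2,1,0],[4,4,1,1]] U=[[-3,-3,-2,-4],[0,-4,3,-4],[0,0,-5,2],[0,0,0,-3]]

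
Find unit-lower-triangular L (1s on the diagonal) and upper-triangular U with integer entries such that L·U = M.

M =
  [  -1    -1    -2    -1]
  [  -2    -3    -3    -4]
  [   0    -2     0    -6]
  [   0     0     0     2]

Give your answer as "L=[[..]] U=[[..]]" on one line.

  r1 -= 2·r0 → [0,-1,1,-2]
  r2 -= 0·r0 → [0,-2,0,-6]
  r3 -= 0·r0 → [0,0,0,2]
  r2 -= 2·r1 → [0,0,-2,-2]
  r3 -= 0·r1 → [0,0,0,2]
  r3 -= 0·r2 → [0,0,0,2]

L=[[1,0,0,0],[2,1,0,0],[0,2,1,0],[0,0,0,1]] U=[[-1,-1,-2,-1],[0,-1,1,-2],[0,0,-2,-2],[0,0,0,2]]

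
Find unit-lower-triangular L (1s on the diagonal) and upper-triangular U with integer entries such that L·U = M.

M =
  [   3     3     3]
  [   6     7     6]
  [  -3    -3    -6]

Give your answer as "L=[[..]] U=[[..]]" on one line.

L=[[1,0,0],[2,1,0],[-1,0,1]] U=[[3,3,3],[0,1,0],[0,0,-3]]

  row1 -= 2·row0 → [0,1,0]
  row2 -= -1·row0 → [0,0,-3]
  row2 -= 0·row1 → [0,0,-3]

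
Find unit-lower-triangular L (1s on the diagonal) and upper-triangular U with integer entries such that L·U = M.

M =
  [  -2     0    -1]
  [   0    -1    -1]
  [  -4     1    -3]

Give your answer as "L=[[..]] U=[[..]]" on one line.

  r1 -= 0·r0 → [0,-1,-1]
  r2 -= 2·r0 → [0,1,-1]
  r2 -= -1·r1 → [0,0,-2]

L=[[1,0,0],[0,1,0],[2,-1,1]] U=[[-2,0,-1],[0,-1,-1],[0,0,-2]]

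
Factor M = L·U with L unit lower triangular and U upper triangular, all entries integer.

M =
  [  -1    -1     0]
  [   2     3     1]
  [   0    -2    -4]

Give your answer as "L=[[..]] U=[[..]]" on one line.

  row1 -= -2·row0 → [0,1,1]
  row2 -= 0·row0 → [0,-2,-4]
  row2 -= -2·row1 → [0,0,-2]

L=[[1,0,0],[-2,1,0],[0,-2,1]] U=[[-1,-1,0],[0,1,1],[0,0,-2]]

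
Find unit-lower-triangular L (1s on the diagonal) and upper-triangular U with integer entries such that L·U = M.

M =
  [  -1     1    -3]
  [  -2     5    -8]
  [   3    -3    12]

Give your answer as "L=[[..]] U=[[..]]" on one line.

L=[[1,0,0],[2,1,0],[-3,0,1]] U=[[-1,1,-3],[0,3,-2],[0,0,3]]

  R1 -= 2·R0 → [0,3,-2]
  R2 -= -3·R0 → [0,0,3]
  R2 -= 0·R1 → [0,0,3]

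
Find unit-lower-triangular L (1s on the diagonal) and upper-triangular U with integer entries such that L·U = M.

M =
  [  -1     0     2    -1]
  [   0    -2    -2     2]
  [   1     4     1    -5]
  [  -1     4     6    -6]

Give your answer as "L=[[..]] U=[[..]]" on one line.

L=[[1,0,0,0],[0,1,0,0],[-1,-2,1,0],[1,-2,0,1]] U=[[-1,0,2,-1],[0,-2,-2,2],[0,0,-1,-2],[0,0,0,-1]]

  row1 -= 0·row0 → [0,-2,-2,2]
  row2 -= -1·row0 → [0,4,3,-6]
  row3 -= 1·row0 → [0,4,4,-5]
  row2 -= -2·row1 → [0,0,-1,-2]
  row3 -= -2·row1 → [0,0,0,-1]
  row3 -= 0·row2 → [0,0,0,-1]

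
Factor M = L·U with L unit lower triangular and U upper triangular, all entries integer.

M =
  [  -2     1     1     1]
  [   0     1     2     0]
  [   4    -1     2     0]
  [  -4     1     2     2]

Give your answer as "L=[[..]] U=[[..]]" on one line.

  row1 -= 0·row0 → [0,1,2,0]
  row2 -= -2·row0 → [0,1,4,2]
  row3 -= 2·row0 → [0,-1,0,0]
  row2 -= 1·row1 → [0,0,2,2]
  row3 -= -1·row1 → [0,0,2,0]
  row3 -= 1·row2 → [0,0,0,-2]

L=[[1,0,0,0],[0,1,0,0],[-2,1,1,0],[2,-1,1,1]] U=[[-2,1,1,1],[0,1,2,0],[0,0,2,2],[0,0,0,-2]]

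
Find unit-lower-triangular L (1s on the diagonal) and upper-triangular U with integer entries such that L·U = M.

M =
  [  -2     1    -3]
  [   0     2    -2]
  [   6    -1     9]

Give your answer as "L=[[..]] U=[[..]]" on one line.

L=[[1,0,0],[0,1,0],[-3,1,1]] U=[[-2,1,-3],[0,2,-2],[0,0,2]]

  r1 -= 0·r0 → [0,2,-2]
  r2 -= -3·r0 → [0,2,0]
  r2 -= 1·r1 → [0,0,2]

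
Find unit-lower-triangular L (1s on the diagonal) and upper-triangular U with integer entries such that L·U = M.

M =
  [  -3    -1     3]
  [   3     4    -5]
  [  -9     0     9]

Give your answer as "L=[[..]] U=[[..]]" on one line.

L=[[1,0,0],[-1,1,0],[3,1,1]] U=[[-3,-1,3],[0,3,-2],[0,0,2]]

  row1 -= -1·row0 → [0,3,-2]
  row2 -= 3·row0 → [0,3,0]
  row2 -= 1·row1 → [0,0,2]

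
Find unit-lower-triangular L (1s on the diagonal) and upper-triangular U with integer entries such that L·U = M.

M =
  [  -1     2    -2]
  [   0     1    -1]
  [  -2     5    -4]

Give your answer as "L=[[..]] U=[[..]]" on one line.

  R1 -= 0·R0 → [0,1,-1]
  R2 -= 2·R0 → [0,1,0]
  R2 -= 1·R1 → [0,0,1]

L=[[1,0,0],[0,1,0],[2,1,1]] U=[[-1,2,-2],[0,1,-1],[0,0,1]]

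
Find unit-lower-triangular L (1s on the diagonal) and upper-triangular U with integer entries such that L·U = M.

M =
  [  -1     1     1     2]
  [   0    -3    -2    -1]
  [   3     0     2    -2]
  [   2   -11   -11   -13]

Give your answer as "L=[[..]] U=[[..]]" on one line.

  row1 -= 0·row0 → [0,-3,-2,-1]
  row2 -= -3·row0 → [0,3,5,4]
  row3 -= -2·row0 → [0,-9,-9,-9]
  row2 -= -1·row1 → [0,0,3,3]
  row3 -= 3·row1 → [0,0,-3,-6]
  row3 -= -1·row2 → [0,0,0,-3]

L=[[1,0,0,0],[0,1,0,0],[-3,-1,1,0],[-2,3,-1,1]] U=[[-1,1,1,2],[0,-3,-2,-1],[0,0,3,3],[0,0,0,-3]]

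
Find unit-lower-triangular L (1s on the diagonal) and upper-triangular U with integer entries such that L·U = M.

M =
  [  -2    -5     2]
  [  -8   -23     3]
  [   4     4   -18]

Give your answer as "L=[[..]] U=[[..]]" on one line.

  row1 -= 4·row0 → [0,-3,-5]
  row2 -= -2·row0 → [0,-6,-14]
  row2 -= 2·row1 → [0,0,-4]

L=[[1,0,0],[4,1,0],[-2,2,1]] U=[[-2,-5,2],[0,-3,-5],[0,0,-4]]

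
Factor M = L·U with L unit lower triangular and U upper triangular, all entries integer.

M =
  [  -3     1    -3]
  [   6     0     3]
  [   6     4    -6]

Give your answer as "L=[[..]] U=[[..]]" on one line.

L=[[1,0,0],[-2,1,0],[-2,3,1]] U=[[-3,1,-3],[0,2,-3],[0,0,-3]]

  r1 -= -2·r0 → [0,2,-3]
  r2 -= -2·r0 → [0,6,-12]
  r2 -= 3·r1 → [0,0,-3]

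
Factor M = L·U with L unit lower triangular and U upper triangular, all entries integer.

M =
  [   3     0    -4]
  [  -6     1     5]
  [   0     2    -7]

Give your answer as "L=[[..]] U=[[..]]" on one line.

  row1 -= -2·row0 → [0,1,-3]
  row2 -= 0·row0 → [0,2,-7]
  row2 -= 2·row1 → [0,0,-1]

L=[[1,0,0],[-2,1,0],[0,2,1]] U=[[3,0,-4],[0,1,-3],[0,0,-1]]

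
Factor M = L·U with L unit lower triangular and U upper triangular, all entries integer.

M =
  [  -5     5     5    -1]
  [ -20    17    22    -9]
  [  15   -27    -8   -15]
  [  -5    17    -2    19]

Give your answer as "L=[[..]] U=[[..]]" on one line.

L=[[1,0,0,0],[4,1,0,0],[-3,4,1,0],[1,-4,-1,1]] U=[[-5,5,5,-1],[0,-3,2,-5],[0,0,-1,2],[0,0,0,2]]

  r1 -= 4·r0 → [0,-3,2,-5]
  r2 -= -3·r0 → [0,-12,7,-18]
  r3 -= 1·r0 → [0,12,-7,20]
  r2 -= 4·r1 → [0,0,-1,2]
  r3 -= -4·r1 → [0,0,1,0]
  r3 -= -1·r2 → [0,0,0,2]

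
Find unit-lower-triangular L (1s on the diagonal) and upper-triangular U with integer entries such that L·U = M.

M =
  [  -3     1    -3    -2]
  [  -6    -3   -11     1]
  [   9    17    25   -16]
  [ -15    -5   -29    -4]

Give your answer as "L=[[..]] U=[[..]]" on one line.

L=[[1,0,0,0],[2,1,0,0],[-3,-4,1,0],[5,2,1,1]] U=[[-3,1,-3,-2],[0,-5,-5,5],[0,0,-4,-2],[0,0,0,-2]]

  R1 -= 2·R0 → [0,-5,-5,5]
  R2 -= -3·R0 → [0,20,16,-22]
  R3 -= 5·R0 → [0,-10,-14,6]
  R2 -= -4·R1 → [0,0,-4,-2]
  R3 -= 2·R1 → [0,0,-4,-4]
  R3 -= 1·R2 → [0,0,0,-2]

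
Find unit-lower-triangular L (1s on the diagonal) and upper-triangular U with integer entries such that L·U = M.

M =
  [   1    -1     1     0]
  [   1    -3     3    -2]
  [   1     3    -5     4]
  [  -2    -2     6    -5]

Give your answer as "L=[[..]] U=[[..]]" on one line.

L=[[1,0,0,0],[1,1,0,0],[1,-2,1,0],[-2,2,-2,1]] U=[[1,-1,1,0],[0,-2,2,-2],[0,0,-2,0],[0,0,0,-1]]

  R1 -= 1·R0 → [0,-2,2,-2]
  R2 -= 1·R0 → [0,4,-6,4]
  R3 -= -2·R0 → [0,-4,8,-5]
  R2 -= -2·R1 → [0,0,-2,0]
  R3 -= 2·R1 → [0,0,4,-1]
  R3 -= -2·R2 → [0,0,0,-1]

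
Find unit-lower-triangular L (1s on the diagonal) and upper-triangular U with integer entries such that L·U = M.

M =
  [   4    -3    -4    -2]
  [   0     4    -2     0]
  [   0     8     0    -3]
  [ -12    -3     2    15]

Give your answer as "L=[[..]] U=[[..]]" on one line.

L=[[1,0,0,0],[0,1,0,0],[0,2,1,0],[-3,-3,-4,1]] U=[[4,-3,-4,-2],[0,4,-2,0],[0,0,4,-3],[0,0,0,-3]]

  r1 -= 0·r0 → [0,4,-2,0]
  r2 -= 0·r0 → [0,8,0,-3]
  r3 -= -3·r0 → [0,-12,-10,9]
  r2 -= 2·r1 → [0,0,4,-3]
  r3 -= -3·r1 → [0,0,-16,9]
  r3 -= -4·r2 → [0,0,0,-3]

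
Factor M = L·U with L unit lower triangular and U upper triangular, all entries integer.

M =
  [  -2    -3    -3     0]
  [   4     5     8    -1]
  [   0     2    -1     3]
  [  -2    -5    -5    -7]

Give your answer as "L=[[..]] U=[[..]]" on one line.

  r1 -= -2·r0 → [0,-1,2,-1]
  r2 -= 0·r0 → [0,2,-1,3]
  r3 -= 1·r0 → [0,-2,-2,-7]
  r2 -= -2·r1 → [0,0,3,1]
  r3 -= 2·r1 → [0,0,-6,-5]
  r3 -= -2·r2 → [0,0,0,-3]

L=[[1,0,0,0],[-2,1,0,0],[0,-2,1,0],[1,2,-2,1]] U=[[-2,-3,-3,0],[0,-1,2,-1],[0,0,3,1],[0,0,0,-3]]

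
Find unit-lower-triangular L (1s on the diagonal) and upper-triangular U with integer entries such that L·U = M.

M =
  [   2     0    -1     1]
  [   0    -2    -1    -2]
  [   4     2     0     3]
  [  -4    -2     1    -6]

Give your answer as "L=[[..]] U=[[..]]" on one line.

  r1 -= 0·r0 → [0,-2,-1,-2]
  r2 -= 2·r0 → [0,2,2,1]
  r3 -= -2·r0 → [0,-2,-1,-4]
  r2 -= -1·r1 → [0,0,1,-1]
  r3 -= 1·r1 → [0,0,0,-2]
  r3 -= 0·r2 → [0,0,0,-2]

L=[[1,0,0,0],[0,1,0,0],[2,-1,1,0],[-2,1,0,1]] U=[[2,0,-1,1],[0,-2,-1,-2],[0,0,1,-1],[0,0,0,-2]]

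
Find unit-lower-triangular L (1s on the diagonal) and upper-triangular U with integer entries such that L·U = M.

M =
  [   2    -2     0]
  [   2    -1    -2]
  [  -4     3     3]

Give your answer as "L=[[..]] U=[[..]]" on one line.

  r1 -= 1·r0 → [0,1,-2]
  r2 -= -2·r0 → [0,-1,3]
  r2 -= -1·r1 → [0,0,1]

L=[[1,0,0],[1,1,0],[-2,-1,1]] U=[[2,-2,0],[0,1,-2],[0,0,1]]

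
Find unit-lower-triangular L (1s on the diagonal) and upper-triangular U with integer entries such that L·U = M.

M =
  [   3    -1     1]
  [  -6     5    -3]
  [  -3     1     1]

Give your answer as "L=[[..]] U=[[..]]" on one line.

  r1 -= -2·r0 → [0,3,-1]
  r2 -= -1·r0 → [0,0,2]
  r2 -= 0·r1 → [0,0,2]

L=[[1,0,0],[-2,1,0],[-1,0,1]] U=[[3,-1,1],[0,3,-1],[0,0,2]]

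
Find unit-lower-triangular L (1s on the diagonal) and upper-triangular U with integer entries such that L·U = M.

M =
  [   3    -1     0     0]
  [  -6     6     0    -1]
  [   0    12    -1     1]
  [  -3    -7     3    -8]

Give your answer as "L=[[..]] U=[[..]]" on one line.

  r1 -= -2·r0 → [0,4,0,-1]
  r2 -= 0·r0 → [0,12,-1,1]
  r3 -= -1·r0 → [0,-8,3,-8]
  r2 -= 3·r1 → [0,0,-1,4]
  r3 -= -2·r1 → [0,0,3,-10]
  r3 -= -3·r2 → [0,0,0,2]

L=[[1,0,0,0],[-2,1,0,0],[0,3,1,0],[-1,-2,-3,1]] U=[[3,-1,0,0],[0,4,0,-1],[0,0,-1,4],[0,0,0,2]]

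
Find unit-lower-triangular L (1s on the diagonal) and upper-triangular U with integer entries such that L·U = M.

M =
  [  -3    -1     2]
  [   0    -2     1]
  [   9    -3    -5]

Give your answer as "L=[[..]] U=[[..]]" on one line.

L=[[1,0,0],[0,1,0],[-3,3,1]] U=[[-3,-1,2],[0,-2,1],[0,0,-2]]

  row1 -= 0·row0 → [0,-2,1]
  row2 -= -3·row0 → [0,-6,1]
  row2 -= 3·row1 → [0,0,-2]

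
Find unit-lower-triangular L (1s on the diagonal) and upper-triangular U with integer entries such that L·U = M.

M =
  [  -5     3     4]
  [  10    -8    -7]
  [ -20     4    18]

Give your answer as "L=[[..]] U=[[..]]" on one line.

L=[[1,0,0],[-2,1,0],[4,4,1]] U=[[-5,3,4],[0,-2,1],[0,0,-2]]

  row1 -= -2·row0 → [0,-2,1]
  row2 -= 4·row0 → [0,-8,2]
  row2 -= 4·row1 → [0,0,-2]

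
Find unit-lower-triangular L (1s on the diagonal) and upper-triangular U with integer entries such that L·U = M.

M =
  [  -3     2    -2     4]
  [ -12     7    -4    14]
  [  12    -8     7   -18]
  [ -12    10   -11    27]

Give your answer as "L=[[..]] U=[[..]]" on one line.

L=[[1,0,0,0],[4,1,0,0],[-4,0,1,0],[4,-2,-5,1]] U=[[-3,2,-2,4],[0,-1,4,-2],[0,0,-1,-2],[0,0,0,-3]]

  row1 -= 4·row0 → [0,-1,4,-2]
  row2 -= -4·row0 → [0,0,-1,-2]
  row3 -= 4·row0 → [0,2,-3,11]
  row2 -= 0·row1 → [0,0,-1,-2]
  row3 -= -2·row1 → [0,0,5,7]
  row3 -= -5·row2 → [0,0,0,-3]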